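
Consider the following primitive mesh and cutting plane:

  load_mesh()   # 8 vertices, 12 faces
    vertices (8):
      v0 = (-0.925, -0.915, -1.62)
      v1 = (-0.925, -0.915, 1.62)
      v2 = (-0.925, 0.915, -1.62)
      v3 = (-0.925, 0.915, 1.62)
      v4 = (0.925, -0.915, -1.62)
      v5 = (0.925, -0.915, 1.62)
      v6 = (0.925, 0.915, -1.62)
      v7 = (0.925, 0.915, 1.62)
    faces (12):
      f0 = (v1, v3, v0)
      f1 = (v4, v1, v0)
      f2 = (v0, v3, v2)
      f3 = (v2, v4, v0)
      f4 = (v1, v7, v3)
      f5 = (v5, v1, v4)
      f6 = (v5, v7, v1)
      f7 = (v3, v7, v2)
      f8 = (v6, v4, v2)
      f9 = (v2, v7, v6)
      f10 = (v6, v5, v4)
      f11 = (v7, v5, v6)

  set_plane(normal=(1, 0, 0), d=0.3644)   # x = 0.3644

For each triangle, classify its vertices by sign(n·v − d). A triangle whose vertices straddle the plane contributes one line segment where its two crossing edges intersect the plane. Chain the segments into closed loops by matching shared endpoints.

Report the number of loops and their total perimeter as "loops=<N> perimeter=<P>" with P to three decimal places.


loops=1 perimeter=10.140

Straddling triangles (8 of 12):
  (v4,v1,v0) [+--] → (0.3644, -0.915, -0.638192)–(0.3644, -0.915, -1.62)  len=0.9818
  (v2,v4,v0) [-+-] → (0.3644, -0.360461, -1.62)–(0.3644, -0.915, -1.62)  len=0.5545
  (v1,v7,v3) [-+-] → (0.3644, 0.360461, 1.62)–(0.3644, 0.915, 1.62)  len=0.5545
  (v5,v1,v4) [+-+] → (0.3644, -0.915, 1.62)–(0.3644, -0.915, -0.638192)  len=2.2582
  (v5,v7,v1) [++-] → (0.3644, 0.360461, 1.62)–(0.3644, -0.915, 1.62)  len=1.2755
  (v3,v7,v2) [-+-] → (0.3644, 0.915, 1.62)–(0.3644, 0.915, 0.638192)  len=0.9818
  (v6,v4,v2) [++-] → (0.3644, -0.360461, -1.62)–(0.3644, 0.915, -1.62)  len=1.2755
  (v2,v7,v6) [-++] → (0.3644, 0.915, 0.638192)–(0.3644, 0.915, -1.62)  len=2.2582

Chained into 1 loop(s):
  loop 1: 8 segments, perimeter = 10.1400
Total perimeter = 10.140


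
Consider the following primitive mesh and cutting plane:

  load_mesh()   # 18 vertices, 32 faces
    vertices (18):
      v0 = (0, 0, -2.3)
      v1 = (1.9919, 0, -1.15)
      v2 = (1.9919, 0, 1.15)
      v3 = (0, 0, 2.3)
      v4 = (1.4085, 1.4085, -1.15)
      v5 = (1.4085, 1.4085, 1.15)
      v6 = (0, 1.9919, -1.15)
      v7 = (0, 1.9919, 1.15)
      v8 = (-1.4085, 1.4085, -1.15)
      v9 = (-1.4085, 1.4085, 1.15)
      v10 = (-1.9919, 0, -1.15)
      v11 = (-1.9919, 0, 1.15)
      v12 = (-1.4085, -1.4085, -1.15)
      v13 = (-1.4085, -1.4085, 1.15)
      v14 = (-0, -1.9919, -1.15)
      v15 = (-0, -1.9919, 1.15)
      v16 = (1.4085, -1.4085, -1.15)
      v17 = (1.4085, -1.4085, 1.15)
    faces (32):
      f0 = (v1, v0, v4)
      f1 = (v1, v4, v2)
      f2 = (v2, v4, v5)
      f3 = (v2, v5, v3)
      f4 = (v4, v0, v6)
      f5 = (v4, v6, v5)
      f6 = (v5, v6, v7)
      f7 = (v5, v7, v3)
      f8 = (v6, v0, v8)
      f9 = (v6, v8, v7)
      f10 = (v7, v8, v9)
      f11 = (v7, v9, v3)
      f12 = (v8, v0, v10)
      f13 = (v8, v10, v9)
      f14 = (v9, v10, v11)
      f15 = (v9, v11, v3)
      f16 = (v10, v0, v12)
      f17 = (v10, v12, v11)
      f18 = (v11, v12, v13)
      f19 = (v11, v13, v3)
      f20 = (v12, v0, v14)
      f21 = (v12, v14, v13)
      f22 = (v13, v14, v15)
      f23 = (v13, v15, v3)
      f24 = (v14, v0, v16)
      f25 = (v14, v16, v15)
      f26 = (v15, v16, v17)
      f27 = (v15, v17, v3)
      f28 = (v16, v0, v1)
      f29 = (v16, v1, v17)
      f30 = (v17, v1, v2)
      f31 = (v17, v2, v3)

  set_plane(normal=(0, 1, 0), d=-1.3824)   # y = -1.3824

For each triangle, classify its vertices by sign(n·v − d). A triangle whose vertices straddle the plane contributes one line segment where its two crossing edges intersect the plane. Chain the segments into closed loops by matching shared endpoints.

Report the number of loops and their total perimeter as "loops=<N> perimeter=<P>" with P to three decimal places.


Straddling triangles (12 of 32):
  (v10,v0,v12) [++-] → (-1.3824, -1.3824, -1.17131)–(-1.41931, -1.3824, -1.15)  len=0.0426
  (v10,v12,v11) [+-+] → (-1.41931, -1.3824, -1.15)–(-1.41931, -1.3824, -1.10738)  len=0.0426
  (v11,v12,v13) [+--] → (-1.41931, -1.3824, -1.10738)–(-1.41931, -1.3824, 1.15)  len=2.2574
  (v11,v13,v3) [+-+] → (-1.41931, -1.3824, 1.15)–(-1.3824, -1.3824, 1.17131)  len=0.0426
  (v12,v0,v14) [-+-] → (-1.3824, -1.3824, -1.17131)–(0, -1.3824, -1.50189)  len=1.4214
  (v13,v15,v3) [--+] → (0, -1.3824, 1.50189)–(-1.3824, -1.3824, 1.17131)  len=1.4214
  (v14,v0,v16) [-+-] → (0, -1.3824, -1.50189)–(1.3824, -1.3824, -1.17131)  len=1.4214
  (v15,v17,v3) [--+] → (1.3824, -1.3824, 1.17131)–(0, -1.3824, 1.50189)  len=1.4214
  (v16,v0,v1) [-++] → (1.3824, -1.3824, -1.17131)–(1.41931, -1.3824, -1.15)  len=0.0426
  (v16,v1,v17) [-+-] → (1.41931, -1.3824, -1.15)–(1.41931, -1.3824, 1.10738)  len=2.2574
  (v17,v1,v2) [-++] → (1.41931, -1.3824, 1.10738)–(1.41931, -1.3824, 1.15)  len=0.0426
  (v17,v2,v3) [-++] → (1.41931, -1.3824, 1.15)–(1.3824, -1.3824, 1.17131)  len=0.0426

Chained into 1 loop(s):
  loop 1: 12 segments, perimeter = 10.4560
Total perimeter = 10.456

loops=1 perimeter=10.456


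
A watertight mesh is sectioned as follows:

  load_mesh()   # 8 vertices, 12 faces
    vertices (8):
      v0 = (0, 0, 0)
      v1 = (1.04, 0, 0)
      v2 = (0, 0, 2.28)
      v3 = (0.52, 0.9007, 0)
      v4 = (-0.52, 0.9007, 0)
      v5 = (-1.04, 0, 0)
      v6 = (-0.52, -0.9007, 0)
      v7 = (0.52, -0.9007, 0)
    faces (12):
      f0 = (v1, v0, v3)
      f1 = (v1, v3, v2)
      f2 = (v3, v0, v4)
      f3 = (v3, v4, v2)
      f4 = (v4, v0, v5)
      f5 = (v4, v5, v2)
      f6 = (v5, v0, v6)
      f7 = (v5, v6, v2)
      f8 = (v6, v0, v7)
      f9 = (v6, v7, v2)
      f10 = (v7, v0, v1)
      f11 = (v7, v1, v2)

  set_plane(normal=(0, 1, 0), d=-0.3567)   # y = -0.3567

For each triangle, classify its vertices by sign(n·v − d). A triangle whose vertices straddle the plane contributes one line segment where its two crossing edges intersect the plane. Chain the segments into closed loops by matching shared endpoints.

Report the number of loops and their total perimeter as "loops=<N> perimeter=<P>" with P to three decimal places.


loops=1 perimeter=5.107

Straddling triangles (6 of 12):
  (v5,v0,v6) [++-] → (-0.205933, -0.3567, 0)–(-0.834067, -0.3567, 0)  len=0.6281
  (v5,v6,v2) [+-+] → (-0.834067, -0.3567, 0)–(-0.205933, -0.3567, 1.37706)  len=1.5136
  (v6,v0,v7) [-+-] → (-0.205933, -0.3567, 0)–(0.205933, -0.3567, 0)  len=0.4119
  (v6,v7,v2) [--+] → (0.205933, -0.3567, 1.37706)–(-0.205933, -0.3567, 1.37706)  len=0.4119
  (v7,v0,v1) [-++] → (0.205933, -0.3567, 0)–(0.834067, -0.3567, 0)  len=0.6281
  (v7,v1,v2) [-++] → (0.834067, -0.3567, 0)–(0.205933, -0.3567, 1.37706)  len=1.5136

Chained into 1 loop(s):
  loop 1: 6 segments, perimeter = 5.1071
Total perimeter = 5.107


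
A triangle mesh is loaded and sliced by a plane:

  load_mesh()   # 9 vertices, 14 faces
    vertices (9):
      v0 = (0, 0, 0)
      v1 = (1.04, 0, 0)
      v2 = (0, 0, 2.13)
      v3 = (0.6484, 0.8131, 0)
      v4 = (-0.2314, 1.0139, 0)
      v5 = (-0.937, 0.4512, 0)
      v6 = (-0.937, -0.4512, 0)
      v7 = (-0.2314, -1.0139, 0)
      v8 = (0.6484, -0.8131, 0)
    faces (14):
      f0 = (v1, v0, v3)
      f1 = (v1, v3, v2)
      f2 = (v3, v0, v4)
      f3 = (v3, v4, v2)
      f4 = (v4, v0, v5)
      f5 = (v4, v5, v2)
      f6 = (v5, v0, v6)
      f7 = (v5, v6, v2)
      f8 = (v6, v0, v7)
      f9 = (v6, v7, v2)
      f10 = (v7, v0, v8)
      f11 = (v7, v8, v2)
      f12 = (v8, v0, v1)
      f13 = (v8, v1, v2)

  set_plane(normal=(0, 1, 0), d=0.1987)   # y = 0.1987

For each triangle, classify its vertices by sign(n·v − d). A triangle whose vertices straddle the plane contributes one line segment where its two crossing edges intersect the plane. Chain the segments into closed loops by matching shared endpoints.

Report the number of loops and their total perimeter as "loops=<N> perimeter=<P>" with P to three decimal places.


loops=1 perimeter=5.840

Straddling triangles (8 of 14):
  (v1,v0,v3) [--+] → (0.158452, 0.1987, 0)–(0.944303, 0.1987, 0)  len=0.7859
  (v1,v3,v2) [-+-] → (0.944303, 0.1987, 0)–(0.158452, 0.1987, 1.60948)  len=1.7911
  (v3,v0,v4) [+-+] → (0.158452, 0.1987, 0)–(-0.0453488, 0.1987, 0)  len=0.2038
  (v3,v4,v2) [++-] → (-0.0453488, 0.1987, 1.71257)–(0.158452, 0.1987, 1.60948)  len=0.2284
  (v4,v0,v5) [+-+] → (-0.0453488, 0.1987, 0)–(-0.412637, 0.1987, 0)  len=0.3673
  (v4,v5,v2) [++-] → (-0.412637, 0.1987, 1.19199)–(-0.0453488, 0.1987, 1.71257)  len=0.6371
  (v5,v0,v6) [+--] → (-0.412637, 0.1987, 0)–(-0.937, 0.1987, 0)  len=0.5244
  (v5,v6,v2) [+--] → (-0.937, 0.1987, 0)–(-0.412637, 0.1987, 1.19199)  len=1.3022

Chained into 1 loop(s):
  loop 1: 8 segments, perimeter = 5.8401
Total perimeter = 5.840


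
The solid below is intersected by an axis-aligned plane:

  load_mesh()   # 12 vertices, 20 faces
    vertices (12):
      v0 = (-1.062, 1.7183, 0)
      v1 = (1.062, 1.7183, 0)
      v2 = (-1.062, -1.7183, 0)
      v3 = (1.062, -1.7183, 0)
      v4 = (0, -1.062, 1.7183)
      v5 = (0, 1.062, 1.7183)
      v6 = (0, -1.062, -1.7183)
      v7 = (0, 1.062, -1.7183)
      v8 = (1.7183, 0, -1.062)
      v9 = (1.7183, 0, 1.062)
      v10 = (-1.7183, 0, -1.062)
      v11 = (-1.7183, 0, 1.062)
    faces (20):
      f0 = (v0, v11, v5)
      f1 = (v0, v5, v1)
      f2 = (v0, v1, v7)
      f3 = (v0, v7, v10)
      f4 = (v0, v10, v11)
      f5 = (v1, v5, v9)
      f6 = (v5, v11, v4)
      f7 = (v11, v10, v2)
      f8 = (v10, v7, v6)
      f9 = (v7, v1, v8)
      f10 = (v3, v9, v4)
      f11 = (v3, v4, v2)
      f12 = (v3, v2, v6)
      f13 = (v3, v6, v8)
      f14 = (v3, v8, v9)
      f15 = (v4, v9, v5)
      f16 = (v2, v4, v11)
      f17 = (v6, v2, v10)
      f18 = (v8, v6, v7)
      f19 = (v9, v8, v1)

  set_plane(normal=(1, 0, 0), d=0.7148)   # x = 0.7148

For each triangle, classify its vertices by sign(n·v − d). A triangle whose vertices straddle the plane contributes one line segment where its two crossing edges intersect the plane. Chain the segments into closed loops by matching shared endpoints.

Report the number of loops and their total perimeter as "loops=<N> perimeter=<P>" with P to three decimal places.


Straddling triangles (10 of 20):
  (v0,v5,v1) [--+] → (0.7148, 1.50374, 0.561764)–(0.7148, 1.7183, 0)  len=0.6013
  (v0,v1,v7) [-+-] → (0.7148, 1.7183, 0)–(0.7148, 1.50374, -0.561764)  len=0.6013
  (v1,v5,v9) [+-+] → (0.7148, 1.50374, 0.561764)–(0.7148, 0.620216, 1.44528)  len=1.2495
  (v7,v1,v8) [-++] → (0.7148, 1.50374, -0.561764)–(0.7148, 0.620216, -1.44528)  len=1.2495
  (v3,v9,v4) [++-] → (0.7148, -0.620216, 1.44528)–(0.7148, -1.50374, 0.561764)  len=1.2495
  (v3,v4,v2) [+--] → (0.7148, -1.50374, 0.561764)–(0.7148, -1.7183, 0)  len=0.6013
  (v3,v2,v6) [+--] → (0.7148, -1.7183, 0)–(0.7148, -1.50374, -0.561764)  len=0.6013
  (v3,v6,v8) [+-+] → (0.7148, -1.50374, -0.561764)–(0.7148, -0.620216, -1.44528)  len=1.2495
  (v4,v9,v5) [-+-] → (0.7148, -0.620216, 1.44528)–(0.7148, 0.620216, 1.44528)  len=1.2404
  (v8,v6,v7) [+--] → (0.7148, -0.620216, -1.44528)–(0.7148, 0.620216, -1.44528)  len=1.2404

Chained into 1 loop(s):
  loop 1: 10 segments, perimeter = 9.8842
Total perimeter = 9.884

loops=1 perimeter=9.884


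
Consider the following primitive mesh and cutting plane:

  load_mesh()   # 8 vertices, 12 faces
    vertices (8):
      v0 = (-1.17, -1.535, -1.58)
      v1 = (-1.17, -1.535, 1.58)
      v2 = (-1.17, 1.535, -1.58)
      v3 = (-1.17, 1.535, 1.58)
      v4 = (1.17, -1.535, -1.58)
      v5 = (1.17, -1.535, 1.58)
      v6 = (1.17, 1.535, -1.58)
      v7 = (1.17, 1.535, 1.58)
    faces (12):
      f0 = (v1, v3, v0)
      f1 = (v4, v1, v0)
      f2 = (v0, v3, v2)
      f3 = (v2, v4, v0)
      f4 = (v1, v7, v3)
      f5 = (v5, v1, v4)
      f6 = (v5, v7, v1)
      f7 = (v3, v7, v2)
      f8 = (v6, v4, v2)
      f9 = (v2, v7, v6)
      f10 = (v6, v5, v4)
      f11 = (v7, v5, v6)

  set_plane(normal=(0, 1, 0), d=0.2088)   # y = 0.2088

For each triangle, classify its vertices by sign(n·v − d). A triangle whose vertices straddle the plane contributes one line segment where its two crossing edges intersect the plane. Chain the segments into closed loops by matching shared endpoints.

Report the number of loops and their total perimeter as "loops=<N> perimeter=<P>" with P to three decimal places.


loops=1 perimeter=11.000

Straddling triangles (8 of 12):
  (v1,v3,v0) [-+-] → (-1.17, 0.2088, 1.58)–(-1.17, 0.2088, 0.214921)  len=1.3651
  (v0,v3,v2) [-++] → (-1.17, 0.2088, 0.214921)–(-1.17, 0.2088, -1.58)  len=1.7949
  (v2,v4,v0) [+--] → (-0.15915, 0.2088, -1.58)–(-1.17, 0.2088, -1.58)  len=1.0108
  (v1,v7,v3) [-++] → (0.15915, 0.2088, 1.58)–(-1.17, 0.2088, 1.58)  len=1.3292
  (v5,v7,v1) [-+-] → (1.17, 0.2088, 1.58)–(0.15915, 0.2088, 1.58)  len=1.0108
  (v6,v4,v2) [+-+] → (1.17, 0.2088, -1.58)–(-0.15915, 0.2088, -1.58)  len=1.3292
  (v6,v5,v4) [+--] → (1.17, 0.2088, -0.214921)–(1.17, 0.2088, -1.58)  len=1.3651
  (v7,v5,v6) [+-+] → (1.17, 0.2088, 1.58)–(1.17, 0.2088, -0.214921)  len=1.7949

Chained into 1 loop(s):
  loop 1: 8 segments, perimeter = 11.0000
Total perimeter = 11.000


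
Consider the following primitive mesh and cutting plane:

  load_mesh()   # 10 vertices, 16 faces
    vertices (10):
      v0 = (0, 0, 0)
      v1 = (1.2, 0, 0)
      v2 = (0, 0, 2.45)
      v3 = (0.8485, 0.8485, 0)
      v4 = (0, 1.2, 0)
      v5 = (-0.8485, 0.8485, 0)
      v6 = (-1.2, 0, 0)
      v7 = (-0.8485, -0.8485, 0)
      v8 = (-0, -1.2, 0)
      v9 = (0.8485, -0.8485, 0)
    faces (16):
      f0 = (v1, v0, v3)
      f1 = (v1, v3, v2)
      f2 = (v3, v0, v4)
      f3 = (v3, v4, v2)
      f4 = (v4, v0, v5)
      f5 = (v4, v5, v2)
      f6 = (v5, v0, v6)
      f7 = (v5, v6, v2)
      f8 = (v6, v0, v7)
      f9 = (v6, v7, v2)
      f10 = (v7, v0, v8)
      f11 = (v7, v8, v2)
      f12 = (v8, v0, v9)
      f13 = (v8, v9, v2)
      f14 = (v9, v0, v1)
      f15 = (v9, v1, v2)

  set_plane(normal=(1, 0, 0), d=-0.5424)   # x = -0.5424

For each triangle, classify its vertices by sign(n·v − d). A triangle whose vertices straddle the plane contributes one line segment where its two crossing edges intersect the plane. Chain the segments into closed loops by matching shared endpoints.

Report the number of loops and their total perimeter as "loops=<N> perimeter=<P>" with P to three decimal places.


Straddling triangles (8 of 16):
  (v4,v0,v5) [++-] → (-0.5424, 0.5424, 0)–(-0.5424, 0.975305, 0)  len=0.4329
  (v4,v5,v2) [+-+] → (-0.5424, 0.975305, 0)–(-0.5424, 0.5424, 0.883848)  len=0.9842
  (v5,v0,v6) [-+-] → (-0.5424, 0.5424, 0)–(-0.5424, 0, 0)  len=0.5424
  (v5,v6,v2) [--+] → (-0.5424, 0, 1.3426)–(-0.5424, 0.5424, 0.883848)  len=0.7104
  (v6,v0,v7) [-+-] → (-0.5424, 0, 0)–(-0.5424, -0.5424, 0)  len=0.5424
  (v6,v7,v2) [--+] → (-0.5424, -0.5424, 0.883848)–(-0.5424, 0, 1.3426)  len=0.7104
  (v7,v0,v8) [-++] → (-0.5424, -0.5424, 0)–(-0.5424, -0.975305, 0)  len=0.4329
  (v7,v8,v2) [-++] → (-0.5424, -0.975305, 0)–(-0.5424, -0.5424, 0.883848)  len=0.9842

Chained into 1 loop(s):
  loop 1: 8 segments, perimeter = 5.3397
Total perimeter = 5.340

loops=1 perimeter=5.340


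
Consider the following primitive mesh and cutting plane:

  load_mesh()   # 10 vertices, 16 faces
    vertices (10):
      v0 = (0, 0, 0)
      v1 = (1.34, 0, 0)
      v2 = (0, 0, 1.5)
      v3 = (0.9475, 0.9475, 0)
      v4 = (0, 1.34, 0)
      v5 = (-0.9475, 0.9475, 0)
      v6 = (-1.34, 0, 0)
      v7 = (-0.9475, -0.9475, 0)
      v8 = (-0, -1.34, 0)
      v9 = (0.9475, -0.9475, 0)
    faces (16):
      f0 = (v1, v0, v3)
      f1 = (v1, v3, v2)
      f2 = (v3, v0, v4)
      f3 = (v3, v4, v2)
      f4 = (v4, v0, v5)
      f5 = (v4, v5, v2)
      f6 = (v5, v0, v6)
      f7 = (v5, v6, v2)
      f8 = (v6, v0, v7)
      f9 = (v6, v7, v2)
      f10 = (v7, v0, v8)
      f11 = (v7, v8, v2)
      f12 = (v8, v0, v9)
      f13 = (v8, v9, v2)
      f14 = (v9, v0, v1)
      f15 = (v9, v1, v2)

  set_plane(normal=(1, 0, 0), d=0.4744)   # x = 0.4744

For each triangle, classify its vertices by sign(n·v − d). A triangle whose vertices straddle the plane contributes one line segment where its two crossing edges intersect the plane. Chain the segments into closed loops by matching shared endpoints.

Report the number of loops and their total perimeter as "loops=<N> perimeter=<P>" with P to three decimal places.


Straddling triangles (8 of 16):
  (v1,v0,v3) [+-+] → (0.4744, 0, 0)–(0.4744, 0.4744, 0)  len=0.4744
  (v1,v3,v2) [++-] → (0.4744, 0.4744, 0.748971)–(0.4744, 0, 0.968955)  len=0.5229
  (v3,v0,v4) [+--] → (0.4744, 0.4744, 0)–(0.4744, 1.14348, 0)  len=0.6691
  (v3,v4,v2) [+--] → (0.4744, 1.14348, 0)–(0.4744, 0.4744, 0.748971)  len=1.0043
  (v8,v0,v9) [--+] → (0.4744, -0.4744, 0)–(0.4744, -1.14348, 0)  len=0.6691
  (v8,v9,v2) [-+-] → (0.4744, -1.14348, 0)–(0.4744, -0.4744, 0.748971)  len=1.0043
  (v9,v0,v1) [+-+] → (0.4744, -0.4744, 0)–(0.4744, 0, 0)  len=0.4744
  (v9,v1,v2) [++-] → (0.4744, 0, 0.968955)–(0.4744, -0.4744, 0.748971)  len=0.5229

Chained into 1 loop(s):
  loop 1: 8 segments, perimeter = 5.3414
Total perimeter = 5.341

loops=1 perimeter=5.341


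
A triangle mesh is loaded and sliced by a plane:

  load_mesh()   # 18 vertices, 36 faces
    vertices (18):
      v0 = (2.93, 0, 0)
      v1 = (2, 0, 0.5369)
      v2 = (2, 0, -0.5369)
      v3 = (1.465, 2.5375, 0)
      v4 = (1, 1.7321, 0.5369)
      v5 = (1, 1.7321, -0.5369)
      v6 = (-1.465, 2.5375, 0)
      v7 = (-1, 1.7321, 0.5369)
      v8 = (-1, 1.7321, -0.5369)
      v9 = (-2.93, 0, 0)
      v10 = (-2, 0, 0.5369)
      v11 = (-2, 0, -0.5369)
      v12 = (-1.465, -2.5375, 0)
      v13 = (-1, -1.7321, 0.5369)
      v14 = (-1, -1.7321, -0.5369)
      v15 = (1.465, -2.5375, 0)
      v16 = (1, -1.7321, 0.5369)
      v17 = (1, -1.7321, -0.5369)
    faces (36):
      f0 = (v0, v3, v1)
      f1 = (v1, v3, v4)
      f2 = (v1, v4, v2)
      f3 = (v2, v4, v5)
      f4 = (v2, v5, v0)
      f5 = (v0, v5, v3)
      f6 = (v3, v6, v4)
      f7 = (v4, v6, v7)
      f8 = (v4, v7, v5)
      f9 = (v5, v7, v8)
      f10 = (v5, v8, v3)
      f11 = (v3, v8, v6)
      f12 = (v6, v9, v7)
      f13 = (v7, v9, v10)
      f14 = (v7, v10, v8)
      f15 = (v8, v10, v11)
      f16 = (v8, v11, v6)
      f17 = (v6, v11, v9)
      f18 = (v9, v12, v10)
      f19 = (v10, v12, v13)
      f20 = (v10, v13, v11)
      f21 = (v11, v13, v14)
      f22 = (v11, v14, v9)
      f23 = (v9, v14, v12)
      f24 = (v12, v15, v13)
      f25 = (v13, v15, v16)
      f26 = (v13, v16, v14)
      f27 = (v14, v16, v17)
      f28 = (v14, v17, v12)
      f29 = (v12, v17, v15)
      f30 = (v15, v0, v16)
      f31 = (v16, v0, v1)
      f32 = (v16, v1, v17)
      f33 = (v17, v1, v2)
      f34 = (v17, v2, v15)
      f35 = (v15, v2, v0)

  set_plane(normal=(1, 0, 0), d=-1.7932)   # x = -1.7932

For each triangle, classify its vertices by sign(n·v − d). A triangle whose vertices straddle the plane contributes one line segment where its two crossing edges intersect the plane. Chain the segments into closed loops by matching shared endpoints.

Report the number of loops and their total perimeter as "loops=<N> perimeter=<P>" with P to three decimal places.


Straddling triangles (12 of 36):
  (v6,v9,v7) [+-+] → (-1.7932, 1.96903, 0)–(-1.7932, 1.02023, 0.316242)  len=1.0001
  (v7,v9,v10) [+--] → (-1.7932, 1.02023, 0.316242)–(-1.7932, 0.358198, 0.5369)  len=0.6978
  (v7,v10,v8) [+-+] → (-1.7932, 0.358198, 0.5369)–(-1.7932, 0.358198, 0.314838)  len=0.2221
  (v8,v10,v11) [+--] → (-1.7932, 0.358198, 0.314838)–(-1.7932, 0.358198, -0.5369)  len=0.8517
  (v8,v11,v6) [+-+] → (-1.7932, 0.358198, -0.5369)–(-1.7932, 0.98085, -0.329366)  len=0.6563
  (v6,v11,v9) [+--] → (-1.7932, 0.98085, -0.329366)–(-1.7932, 1.96903, 0)  len=1.0416
  (v9,v12,v10) [-+-] → (-1.7932, -1.96903, 0)–(-1.7932, -0.98085, 0.329366)  len=1.0416
  (v10,v12,v13) [-++] → (-1.7932, -0.98085, 0.329366)–(-1.7932, -0.358198, 0.5369)  len=0.6563
  (v10,v13,v11) [-+-] → (-1.7932, -0.358198, 0.5369)–(-1.7932, -0.358198, -0.314838)  len=0.8517
  (v11,v13,v14) [-++] → (-1.7932, -0.358198, -0.314838)–(-1.7932, -0.358198, -0.5369)  len=0.2221
  (v11,v14,v9) [-+-] → (-1.7932, -0.358198, -0.5369)–(-1.7932, -1.02023, -0.316242)  len=0.6978
  (v9,v14,v12) [-++] → (-1.7932, -1.02023, -0.316242)–(-1.7932, -1.96903, 0)  len=1.0001

Chained into 2 loop(s):
  loop 1: 6 segments, perimeter = 4.4697
  loop 2: 6 segments, perimeter = 4.4697
Total perimeter = 8.939

loops=2 perimeter=8.939


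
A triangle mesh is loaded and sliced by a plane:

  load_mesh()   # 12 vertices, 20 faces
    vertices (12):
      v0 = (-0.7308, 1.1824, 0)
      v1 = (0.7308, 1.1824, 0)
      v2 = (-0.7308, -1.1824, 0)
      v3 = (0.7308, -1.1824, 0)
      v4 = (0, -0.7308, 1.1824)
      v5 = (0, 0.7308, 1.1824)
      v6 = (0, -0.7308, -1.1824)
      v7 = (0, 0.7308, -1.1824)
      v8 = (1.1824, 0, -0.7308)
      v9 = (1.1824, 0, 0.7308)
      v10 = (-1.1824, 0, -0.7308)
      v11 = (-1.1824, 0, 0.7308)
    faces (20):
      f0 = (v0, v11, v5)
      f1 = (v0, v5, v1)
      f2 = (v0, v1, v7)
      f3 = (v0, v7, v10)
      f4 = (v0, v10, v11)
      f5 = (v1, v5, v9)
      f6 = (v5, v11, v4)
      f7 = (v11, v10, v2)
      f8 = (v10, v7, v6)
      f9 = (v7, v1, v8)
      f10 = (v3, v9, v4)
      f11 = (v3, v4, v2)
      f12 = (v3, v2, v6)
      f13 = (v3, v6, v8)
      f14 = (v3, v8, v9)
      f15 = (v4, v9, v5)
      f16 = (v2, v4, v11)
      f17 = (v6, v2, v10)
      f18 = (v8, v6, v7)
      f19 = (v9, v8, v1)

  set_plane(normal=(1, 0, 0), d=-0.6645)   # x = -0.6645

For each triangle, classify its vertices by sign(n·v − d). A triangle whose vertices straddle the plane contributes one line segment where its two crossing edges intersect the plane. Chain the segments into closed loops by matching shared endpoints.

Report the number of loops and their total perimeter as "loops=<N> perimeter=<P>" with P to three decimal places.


loops=1 perimeter=6.386

Straddling triangles (10 of 20):
  (v0,v11,v5) [--+] → (-0.6645, 0.320096, 0.928604)–(-0.6645, 1.14143, 0.10727)  len=1.1615
  (v0,v5,v1) [-++] → (-0.6645, 1.14143, 0.10727)–(-0.6645, 1.1824, 0)  len=0.1148
  (v0,v1,v7) [-++] → (-0.6645, 1.1824, 0)–(-0.6645, 1.14143, -0.10727)  len=0.1148
  (v0,v7,v10) [-+-] → (-0.6645, 1.14143, -0.10727)–(-0.6645, 0.320096, -0.928604)  len=1.1615
  (v5,v11,v4) [+-+] → (-0.6645, 0.320096, 0.928604)–(-0.6645, -0.320096, 0.928604)  len=0.6402
  (v10,v7,v6) [-++] → (-0.6645, 0.320096, -0.928604)–(-0.6645, -0.320096, -0.928604)  len=0.6402
  (v3,v4,v2) [++-] → (-0.6645, -1.14143, 0.10727)–(-0.6645, -1.1824, 0)  len=0.1148
  (v3,v2,v6) [+-+] → (-0.6645, -1.1824, 0)–(-0.6645, -1.14143, -0.10727)  len=0.1148
  (v2,v4,v11) [-+-] → (-0.6645, -1.14143, 0.10727)–(-0.6645, -0.320096, 0.928604)  len=1.1615
  (v6,v2,v10) [+--] → (-0.6645, -1.14143, -0.10727)–(-0.6645, -0.320096, -0.928604)  len=1.1615

Chained into 1 loop(s):
  loop 1: 10 segments, perimeter = 6.3859
Total perimeter = 6.386


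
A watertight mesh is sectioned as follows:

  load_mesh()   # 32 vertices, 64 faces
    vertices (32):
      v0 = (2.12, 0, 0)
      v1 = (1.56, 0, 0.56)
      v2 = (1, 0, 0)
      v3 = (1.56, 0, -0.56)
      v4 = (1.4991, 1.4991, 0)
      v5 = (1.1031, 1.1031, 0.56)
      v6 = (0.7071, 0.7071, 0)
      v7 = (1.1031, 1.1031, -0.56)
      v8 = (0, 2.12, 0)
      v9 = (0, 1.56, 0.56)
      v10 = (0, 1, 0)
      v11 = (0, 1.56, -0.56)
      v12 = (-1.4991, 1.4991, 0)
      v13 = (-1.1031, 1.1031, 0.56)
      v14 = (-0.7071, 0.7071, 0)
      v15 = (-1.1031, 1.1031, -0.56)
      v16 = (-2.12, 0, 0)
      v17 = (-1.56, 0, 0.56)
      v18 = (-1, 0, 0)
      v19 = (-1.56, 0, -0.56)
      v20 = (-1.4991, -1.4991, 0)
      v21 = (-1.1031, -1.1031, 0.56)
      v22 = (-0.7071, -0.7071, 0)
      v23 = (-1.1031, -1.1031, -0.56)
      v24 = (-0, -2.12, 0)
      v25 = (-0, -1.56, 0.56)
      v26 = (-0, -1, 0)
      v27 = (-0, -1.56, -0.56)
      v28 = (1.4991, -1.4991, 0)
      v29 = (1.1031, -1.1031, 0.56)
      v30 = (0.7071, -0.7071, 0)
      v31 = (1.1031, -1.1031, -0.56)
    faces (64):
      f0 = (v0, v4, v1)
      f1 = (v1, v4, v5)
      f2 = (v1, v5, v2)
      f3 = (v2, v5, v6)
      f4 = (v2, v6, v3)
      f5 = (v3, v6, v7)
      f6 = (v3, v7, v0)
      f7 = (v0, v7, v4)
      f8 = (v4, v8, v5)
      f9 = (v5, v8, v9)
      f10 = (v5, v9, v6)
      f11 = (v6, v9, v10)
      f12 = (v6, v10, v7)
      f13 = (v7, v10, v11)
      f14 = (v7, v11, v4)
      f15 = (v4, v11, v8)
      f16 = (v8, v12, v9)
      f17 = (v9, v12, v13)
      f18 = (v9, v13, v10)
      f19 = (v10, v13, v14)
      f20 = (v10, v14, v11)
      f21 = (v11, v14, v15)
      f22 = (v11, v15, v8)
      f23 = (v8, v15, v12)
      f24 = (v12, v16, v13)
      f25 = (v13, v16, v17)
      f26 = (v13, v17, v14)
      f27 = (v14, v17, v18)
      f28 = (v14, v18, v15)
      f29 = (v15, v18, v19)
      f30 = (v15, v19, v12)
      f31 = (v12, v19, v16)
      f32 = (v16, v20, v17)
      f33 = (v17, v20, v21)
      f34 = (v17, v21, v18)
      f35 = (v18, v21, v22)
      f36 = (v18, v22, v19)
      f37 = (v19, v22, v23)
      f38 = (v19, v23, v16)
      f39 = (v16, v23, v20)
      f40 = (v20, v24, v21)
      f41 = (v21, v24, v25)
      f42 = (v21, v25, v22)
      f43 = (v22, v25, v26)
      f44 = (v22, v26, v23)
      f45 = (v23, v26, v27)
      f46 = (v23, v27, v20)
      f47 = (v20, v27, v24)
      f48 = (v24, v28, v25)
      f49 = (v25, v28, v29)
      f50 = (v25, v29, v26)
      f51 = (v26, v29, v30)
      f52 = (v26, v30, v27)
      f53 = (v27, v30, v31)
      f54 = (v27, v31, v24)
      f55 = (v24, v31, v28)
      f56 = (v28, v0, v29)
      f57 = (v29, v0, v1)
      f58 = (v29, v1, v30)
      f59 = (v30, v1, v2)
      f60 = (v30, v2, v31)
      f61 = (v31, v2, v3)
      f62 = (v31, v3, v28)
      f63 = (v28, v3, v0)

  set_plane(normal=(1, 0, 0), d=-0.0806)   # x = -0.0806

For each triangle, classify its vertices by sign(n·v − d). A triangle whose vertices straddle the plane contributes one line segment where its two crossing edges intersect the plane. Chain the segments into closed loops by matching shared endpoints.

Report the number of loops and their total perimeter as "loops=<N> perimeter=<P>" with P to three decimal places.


loops=2 perimeter=6.336

Straddling triangles (16 of 64):
  (v8,v12,v9) [+-+] → (-0.0806, 2.08662, 0)–(-0.0806, 1.55673, 0.529891)  len=0.7494
  (v9,v12,v13) [+--] → (-0.0806, 1.55673, 0.529891)–(-0.0806, 1.52662, 0.56)  len=0.0426
  (v9,v13,v10) [+-+] → (-0.0806, 1.52662, 0.56)–(-0.0806, 1.00753, 0.0409174)  len=0.7341
  (v10,v13,v14) [+--] → (-0.0806, 1.00753, 0.0409174)–(-0.0806, 0.966613, 0)  len=0.0579
  (v10,v14,v11) [+-+] → (-0.0806, 0.966613, 0)–(-0.0806, 1.46278, -0.496167)  len=0.7017
  (v11,v14,v15) [+--] → (-0.0806, 1.46278, -0.496167)–(-0.0806, 1.52662, -0.56)  len=0.0903
  (v11,v15,v8) [+-+] → (-0.0806, 1.52662, -0.56)–(-0.0806, 2.0457, -0.0409174)  len=0.7341
  (v8,v15,v12) [+--] → (-0.0806, 2.0457, -0.0409174)–(-0.0806, 2.08662, 0)  len=0.0579
  (v20,v24,v21) [-+-] → (-0.0806, -2.08662, 0)–(-0.0806, -2.0457, 0.0409174)  len=0.0579
  (v21,v24,v25) [-++] → (-0.0806, -2.0457, 0.0409174)–(-0.0806, -1.52662, 0.56)  len=0.7341
  (v21,v25,v22) [-+-] → (-0.0806, -1.52662, 0.56)–(-0.0806, -1.46278, 0.496167)  len=0.0903
  (v22,v25,v26) [-++] → (-0.0806, -1.46278, 0.496167)–(-0.0806, -0.966613, 0)  len=0.7017
  (v22,v26,v23) [-+-] → (-0.0806, -0.966613, 0)–(-0.0806, -1.00753, -0.0409174)  len=0.0579
  (v23,v26,v27) [-++] → (-0.0806, -1.00753, -0.0409174)–(-0.0806, -1.52662, -0.56)  len=0.7341
  (v23,v27,v20) [-+-] → (-0.0806, -1.52662, -0.56)–(-0.0806, -1.55673, -0.529891)  len=0.0426
  (v20,v27,v24) [-++] → (-0.0806, -1.55673, -0.529891)–(-0.0806, -2.08662, 0)  len=0.7494

Chained into 2 loop(s):
  loop 1: 8 segments, perimeter = 3.1678
  loop 2: 8 segments, perimeter = 3.1678
Total perimeter = 6.336


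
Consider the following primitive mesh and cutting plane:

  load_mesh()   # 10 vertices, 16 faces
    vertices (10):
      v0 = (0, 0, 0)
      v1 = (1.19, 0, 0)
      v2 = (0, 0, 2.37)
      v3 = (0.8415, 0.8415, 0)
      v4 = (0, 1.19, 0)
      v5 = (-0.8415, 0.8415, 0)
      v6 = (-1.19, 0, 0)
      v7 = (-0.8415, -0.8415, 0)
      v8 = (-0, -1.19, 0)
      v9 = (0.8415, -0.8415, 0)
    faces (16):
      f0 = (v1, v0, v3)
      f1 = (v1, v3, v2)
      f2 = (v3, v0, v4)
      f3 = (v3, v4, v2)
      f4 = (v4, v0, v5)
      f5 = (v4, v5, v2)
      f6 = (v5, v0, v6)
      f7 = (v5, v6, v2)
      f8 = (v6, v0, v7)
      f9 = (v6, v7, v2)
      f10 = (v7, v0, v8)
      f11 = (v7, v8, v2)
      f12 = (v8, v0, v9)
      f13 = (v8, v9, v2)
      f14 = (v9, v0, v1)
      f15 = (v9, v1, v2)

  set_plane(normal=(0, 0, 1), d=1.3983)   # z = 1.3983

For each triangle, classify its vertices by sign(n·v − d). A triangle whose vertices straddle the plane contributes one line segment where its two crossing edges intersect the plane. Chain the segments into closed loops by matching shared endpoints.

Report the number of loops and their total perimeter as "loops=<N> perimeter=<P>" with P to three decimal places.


loops=1 perimeter=2.987

Straddling triangles (8 of 16):
  (v1,v3,v2) [--+] → (0.345015, 0.345015, 1.3983)–(0.4879, 0, 1.3983)  len=0.3734
  (v3,v4,v2) [--+] → (0, 0.4879, 1.3983)–(0.345015, 0.345015, 1.3983)  len=0.3734
  (v4,v5,v2) [--+] → (-0.345015, 0.345015, 1.3983)–(0, 0.4879, 1.3983)  len=0.3734
  (v5,v6,v2) [--+] → (-0.4879, 0, 1.3983)–(-0.345015, 0.345015, 1.3983)  len=0.3734
  (v6,v7,v2) [--+] → (-0.345015, -0.345015, 1.3983)–(-0.4879, 0, 1.3983)  len=0.3734
  (v7,v8,v2) [--+] → (0, -0.4879, 1.3983)–(-0.345015, -0.345015, 1.3983)  len=0.3734
  (v8,v9,v2) [--+] → (0.345015, -0.345015, 1.3983)–(0, -0.4879, 1.3983)  len=0.3734
  (v9,v1,v2) [--+] → (0.4879, 0, 1.3983)–(0.345015, -0.345015, 1.3983)  len=0.3734

Chained into 1 loop(s):
  loop 1: 8 segments, perimeter = 2.9875
Total perimeter = 2.987


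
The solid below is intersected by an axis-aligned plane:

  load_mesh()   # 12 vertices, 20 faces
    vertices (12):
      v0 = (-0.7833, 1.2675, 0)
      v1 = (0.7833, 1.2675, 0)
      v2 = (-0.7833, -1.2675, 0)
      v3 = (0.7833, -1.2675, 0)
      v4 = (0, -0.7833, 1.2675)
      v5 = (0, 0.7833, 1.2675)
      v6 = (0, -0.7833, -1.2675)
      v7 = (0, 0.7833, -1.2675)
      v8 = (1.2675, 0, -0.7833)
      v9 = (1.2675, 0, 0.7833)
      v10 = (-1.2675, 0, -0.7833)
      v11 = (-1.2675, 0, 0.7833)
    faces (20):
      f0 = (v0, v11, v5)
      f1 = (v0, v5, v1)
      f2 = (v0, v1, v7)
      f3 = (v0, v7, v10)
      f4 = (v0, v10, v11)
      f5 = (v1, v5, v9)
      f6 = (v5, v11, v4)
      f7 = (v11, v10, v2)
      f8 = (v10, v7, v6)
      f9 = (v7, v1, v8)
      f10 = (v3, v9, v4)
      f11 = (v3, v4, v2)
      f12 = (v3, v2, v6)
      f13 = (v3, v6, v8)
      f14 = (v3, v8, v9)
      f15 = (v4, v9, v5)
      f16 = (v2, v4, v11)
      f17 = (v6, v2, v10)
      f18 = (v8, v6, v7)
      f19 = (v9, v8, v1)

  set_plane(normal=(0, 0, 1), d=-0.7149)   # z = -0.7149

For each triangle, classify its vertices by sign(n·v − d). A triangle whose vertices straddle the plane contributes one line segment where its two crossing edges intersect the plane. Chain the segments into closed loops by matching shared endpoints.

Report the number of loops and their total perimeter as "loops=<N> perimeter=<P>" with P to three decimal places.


loops=1 perimeter=6.839

Straddling triangles (10 of 20):
  (v0,v1,v7) [++-] → (0.3415, 0.9944, -0.7149)–(-0.3415, 0.9944, -0.7149)  len=0.6830
  (v0,v7,v10) [+--] → (-0.3415, 0.9944, -0.7149)–(-1.22522, 0.110682, -0.7149)  len=1.2498
  (v0,v10,v11) [+-+] → (-1.22522, 0.110682, -0.7149)–(-1.2675, 0, -0.7149)  len=0.1185
  (v11,v10,v2) [+-+] → (-1.2675, 0, -0.7149)–(-1.22522, -0.110682, -0.7149)  len=0.1185
  (v7,v1,v8) [-+-] → (0.3415, 0.9944, -0.7149)–(1.22522, 0.110682, -0.7149)  len=1.2498
  (v3,v2,v6) [++-] → (-0.3415, -0.9944, -0.7149)–(0.3415, -0.9944, -0.7149)  len=0.6830
  (v3,v6,v8) [+--] → (0.3415, -0.9944, -0.7149)–(1.22522, -0.110682, -0.7149)  len=1.2498
  (v3,v8,v9) [+-+] → (1.22522, -0.110682, -0.7149)–(1.2675, 0, -0.7149)  len=0.1185
  (v6,v2,v10) [-+-] → (-0.3415, -0.9944, -0.7149)–(-1.22522, -0.110682, -0.7149)  len=1.2498
  (v9,v8,v1) [+-+] → (1.2675, 0, -0.7149)–(1.22522, 0.110682, -0.7149)  len=0.1185

Chained into 1 loop(s):
  loop 1: 10 segments, perimeter = 6.8390
Total perimeter = 6.839


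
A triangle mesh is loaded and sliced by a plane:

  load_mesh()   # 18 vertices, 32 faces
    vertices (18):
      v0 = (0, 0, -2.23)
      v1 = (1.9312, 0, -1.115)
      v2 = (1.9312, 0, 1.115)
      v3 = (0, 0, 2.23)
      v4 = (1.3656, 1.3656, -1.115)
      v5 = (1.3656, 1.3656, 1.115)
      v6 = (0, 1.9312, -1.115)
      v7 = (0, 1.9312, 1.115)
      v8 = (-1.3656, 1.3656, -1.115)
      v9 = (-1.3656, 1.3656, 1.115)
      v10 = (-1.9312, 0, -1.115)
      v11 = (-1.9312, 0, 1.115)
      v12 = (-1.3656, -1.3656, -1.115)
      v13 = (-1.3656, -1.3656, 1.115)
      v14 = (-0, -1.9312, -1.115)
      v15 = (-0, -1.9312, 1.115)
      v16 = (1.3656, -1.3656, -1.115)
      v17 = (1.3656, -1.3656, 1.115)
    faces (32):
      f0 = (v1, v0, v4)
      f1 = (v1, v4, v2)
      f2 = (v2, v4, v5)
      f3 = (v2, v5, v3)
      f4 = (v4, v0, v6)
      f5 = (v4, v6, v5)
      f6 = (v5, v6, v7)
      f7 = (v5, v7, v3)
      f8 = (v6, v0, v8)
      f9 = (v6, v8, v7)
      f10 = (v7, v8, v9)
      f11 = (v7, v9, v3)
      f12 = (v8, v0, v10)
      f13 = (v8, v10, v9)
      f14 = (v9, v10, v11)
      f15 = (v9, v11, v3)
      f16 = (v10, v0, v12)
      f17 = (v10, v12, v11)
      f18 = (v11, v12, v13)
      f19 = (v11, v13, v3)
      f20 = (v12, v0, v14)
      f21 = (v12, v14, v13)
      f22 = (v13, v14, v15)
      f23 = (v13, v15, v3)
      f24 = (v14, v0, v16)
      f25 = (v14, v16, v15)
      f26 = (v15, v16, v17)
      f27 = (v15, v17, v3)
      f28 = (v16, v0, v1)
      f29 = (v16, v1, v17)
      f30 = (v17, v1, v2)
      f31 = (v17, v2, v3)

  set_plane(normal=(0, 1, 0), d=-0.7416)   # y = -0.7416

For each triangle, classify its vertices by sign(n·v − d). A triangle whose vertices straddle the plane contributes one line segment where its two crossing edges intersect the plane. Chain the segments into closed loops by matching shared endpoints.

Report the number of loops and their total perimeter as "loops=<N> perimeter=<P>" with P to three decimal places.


Straddling triangles (12 of 32):
  (v10,v0,v12) [++-] → (-0.7416, -0.7416, -1.62449)–(-1.62405, -0.7416, -1.115)  len=1.0190
  (v10,v12,v11) [+-+] → (-1.62405, -0.7416, -1.115)–(-1.62405, -0.7416, -0.0960193)  len=1.0190
  (v11,v12,v13) [+--] → (-1.62405, -0.7416, -0.0960193)–(-1.62405, -0.7416, 1.115)  len=1.2110
  (v11,v13,v3) [+-+] → (-1.62405, -0.7416, 1.115)–(-0.7416, -0.7416, 1.62449)  len=1.0190
  (v12,v0,v14) [-+-] → (-0.7416, -0.7416, -1.62449)–(0, -0.7416, -1.80183)  len=0.7625
  (v13,v15,v3) [--+] → (0, -0.7416, 1.80183)–(-0.7416, -0.7416, 1.62449)  len=0.7625
  (v14,v0,v16) [-+-] → (0, -0.7416, -1.80183)–(0.7416, -0.7416, -1.62449)  len=0.7625
  (v15,v17,v3) [--+] → (0.7416, -0.7416, 1.62449)–(0, -0.7416, 1.80183)  len=0.7625
  (v16,v0,v1) [-++] → (0.7416, -0.7416, -1.62449)–(1.62405, -0.7416, -1.115)  len=1.0190
  (v16,v1,v17) [-+-] → (1.62405, -0.7416, -1.115)–(1.62405, -0.7416, 0.0960193)  len=1.2110
  (v17,v1,v2) [-++] → (1.62405, -0.7416, 0.0960193)–(1.62405, -0.7416, 1.115)  len=1.0190
  (v17,v2,v3) [-++] → (1.62405, -0.7416, 1.115)–(0.7416, -0.7416, 1.62449)  len=1.0190

Chained into 1 loop(s):
  loop 1: 12 segments, perimeter = 11.5859
Total perimeter = 11.586

loops=1 perimeter=11.586


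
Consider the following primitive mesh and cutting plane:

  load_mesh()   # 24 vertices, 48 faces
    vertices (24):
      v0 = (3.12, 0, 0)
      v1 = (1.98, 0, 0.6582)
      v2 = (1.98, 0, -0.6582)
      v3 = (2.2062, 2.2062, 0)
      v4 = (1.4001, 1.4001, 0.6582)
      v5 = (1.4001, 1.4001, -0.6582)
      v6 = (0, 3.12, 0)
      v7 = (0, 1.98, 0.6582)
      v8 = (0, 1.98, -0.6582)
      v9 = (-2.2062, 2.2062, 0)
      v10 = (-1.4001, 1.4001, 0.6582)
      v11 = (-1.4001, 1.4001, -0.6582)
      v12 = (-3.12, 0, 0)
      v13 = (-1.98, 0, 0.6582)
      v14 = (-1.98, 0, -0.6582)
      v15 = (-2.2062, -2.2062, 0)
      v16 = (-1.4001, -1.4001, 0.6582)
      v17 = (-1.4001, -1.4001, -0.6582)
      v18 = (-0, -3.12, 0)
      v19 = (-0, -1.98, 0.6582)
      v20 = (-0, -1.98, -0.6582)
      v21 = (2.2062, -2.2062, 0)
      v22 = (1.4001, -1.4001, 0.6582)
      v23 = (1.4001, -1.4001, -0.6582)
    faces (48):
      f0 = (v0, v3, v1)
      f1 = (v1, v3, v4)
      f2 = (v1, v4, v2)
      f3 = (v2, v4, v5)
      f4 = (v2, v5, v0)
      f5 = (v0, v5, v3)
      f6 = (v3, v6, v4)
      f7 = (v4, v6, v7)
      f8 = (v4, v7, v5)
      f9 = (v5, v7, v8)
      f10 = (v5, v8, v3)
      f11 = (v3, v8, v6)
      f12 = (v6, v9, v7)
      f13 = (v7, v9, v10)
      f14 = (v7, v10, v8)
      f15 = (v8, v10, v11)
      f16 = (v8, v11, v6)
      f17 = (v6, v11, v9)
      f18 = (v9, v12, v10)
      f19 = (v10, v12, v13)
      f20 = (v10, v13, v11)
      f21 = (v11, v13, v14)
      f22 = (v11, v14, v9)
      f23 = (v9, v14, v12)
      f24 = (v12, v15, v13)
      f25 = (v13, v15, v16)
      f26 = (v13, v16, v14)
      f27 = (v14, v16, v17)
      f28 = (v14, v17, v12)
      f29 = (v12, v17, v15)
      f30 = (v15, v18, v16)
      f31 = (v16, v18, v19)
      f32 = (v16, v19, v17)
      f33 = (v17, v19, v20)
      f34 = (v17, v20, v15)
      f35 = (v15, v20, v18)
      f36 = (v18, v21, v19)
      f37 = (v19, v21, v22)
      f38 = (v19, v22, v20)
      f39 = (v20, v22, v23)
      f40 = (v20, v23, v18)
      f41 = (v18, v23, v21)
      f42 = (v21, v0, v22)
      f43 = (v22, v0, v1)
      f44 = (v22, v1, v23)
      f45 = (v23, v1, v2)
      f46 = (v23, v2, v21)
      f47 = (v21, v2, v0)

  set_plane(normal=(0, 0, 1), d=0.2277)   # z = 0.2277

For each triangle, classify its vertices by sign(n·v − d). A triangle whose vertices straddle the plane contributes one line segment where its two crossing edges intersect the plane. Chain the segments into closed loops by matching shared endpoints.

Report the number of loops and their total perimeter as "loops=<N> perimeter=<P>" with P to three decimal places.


Straddling triangles (32 of 48):
  (v0,v3,v1) [--+] → (2.12795, 1.44298, 0.2277)–(2.72562, 0, 0.2277)  len=1.5619
  (v1,v3,v4) [+-+] → (2.12795, 1.44298, 0.2277)–(1.92733, 1.92733, 0.2277)  len=0.5243
  (v1,v4,v2) [++-] → (1.58974, 0.942228, 0.2277)–(1.98, 0, 0.2277)  len=1.0198
  (v2,v4,v5) [-+-] → (1.58974, 0.942228, 0.2277)–(1.4001, 1.4001, 0.2277)  len=0.4956
  (v3,v6,v4) [--+] → (0.484355, 2.52501, 0.2277)–(1.92733, 1.92733, 0.2277)  len=1.5619
  (v4,v6,v7) [+-+] → (0.484355, 2.52501, 0.2277)–(0, 2.72562, 0.2277)  len=0.5243
  (v4,v7,v5) [++-] → (0.457872, 1.79036, 0.2277)–(1.4001, 1.4001, 0.2277)  len=1.0198
  (v5,v7,v8) [-+-] → (0.457872, 1.79036, 0.2277)–(0, 1.98, 0.2277)  len=0.4956
  (v6,v9,v7) [--+] → (-1.44298, 2.12795, 0.2277)–(0, 2.72562, 0.2277)  len=1.5619
  (v7,v9,v10) [+-+] → (-1.44298, 2.12795, 0.2277)–(-1.92733, 1.92733, 0.2277)  len=0.5243
  (v7,v10,v8) [++-] → (-0.942228, 1.58974, 0.2277)–(0, 1.98, 0.2277)  len=1.0198
  (v8,v10,v11) [-+-] → (-0.942228, 1.58974, 0.2277)–(-1.4001, 1.4001, 0.2277)  len=0.4956
  (v9,v12,v10) [--+] → (-2.52501, 0.484355, 0.2277)–(-1.92733, 1.92733, 0.2277)  len=1.5619
  (v10,v12,v13) [+-+] → (-2.52501, 0.484355, 0.2277)–(-2.72562, 0, 0.2277)  len=0.5243
  (v10,v13,v11) [++-] → (-1.79036, 0.457872, 0.2277)–(-1.4001, 1.4001, 0.2277)  len=1.0198
  (v11,v13,v14) [-+-] → (-1.79036, 0.457872, 0.2277)–(-1.98, 0, 0.2277)  len=0.4956
  (v12,v15,v13) [--+] → (-2.12795, -1.44298, 0.2277)–(-2.72562, 0, 0.2277)  len=1.5619
  (v13,v15,v16) [+-+] → (-2.12795, -1.44298, 0.2277)–(-1.92733, -1.92733, 0.2277)  len=0.5243
  (v13,v16,v14) [++-] → (-1.58974, -0.942228, 0.2277)–(-1.98, 0, 0.2277)  len=1.0198
  (v14,v16,v17) [-+-] → (-1.58974, -0.942228, 0.2277)–(-1.4001, -1.4001, 0.2277)  len=0.4956
  (v15,v18,v16) [--+] → (-0.484355, -2.52501, 0.2277)–(-1.92733, -1.92733, 0.2277)  len=1.5619
  (v16,v18,v19) [+-+] → (-0.484355, -2.52501, 0.2277)–(0, -2.72562, 0.2277)  len=0.5243
  (v16,v19,v17) [++-] → (-0.457872, -1.79036, 0.2277)–(-1.4001, -1.4001, 0.2277)  len=1.0198
  (v17,v19,v20) [-+-] → (-0.457872, -1.79036, 0.2277)–(0, -1.98, 0.2277)  len=0.4956
  (v18,v21,v19) [--+] → (1.44298, -2.12795, 0.2277)–(0, -2.72562, 0.2277)  len=1.5619
  (v19,v21,v22) [+-+] → (1.44298, -2.12795, 0.2277)–(1.92733, -1.92733, 0.2277)  len=0.5243
  (v19,v22,v20) [++-] → (0.942228, -1.58974, 0.2277)–(0, -1.98, 0.2277)  len=1.0198
  (v20,v22,v23) [-+-] → (0.942228, -1.58974, 0.2277)–(1.4001, -1.4001, 0.2277)  len=0.4956
  (v21,v0,v22) [--+] → (2.52501, -0.484355, 0.2277)–(1.92733, -1.92733, 0.2277)  len=1.5619
  (v22,v0,v1) [+-+] → (2.52501, -0.484355, 0.2277)–(2.72562, 0, 0.2277)  len=0.5243
  (v22,v1,v23) [++-] → (1.79036, -0.457872, 0.2277)–(1.4001, -1.4001, 0.2277)  len=1.0198
  (v23,v1,v2) [-+-] → (1.79036, -0.457872, 0.2277)–(1.98, 0, 0.2277)  len=0.4956

Chained into 2 loop(s):
  loop 1: 16 segments, perimeter = 16.6889
  loop 2: 16 segments, perimeter = 12.1235
Total perimeter = 28.812

loops=2 perimeter=28.812
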